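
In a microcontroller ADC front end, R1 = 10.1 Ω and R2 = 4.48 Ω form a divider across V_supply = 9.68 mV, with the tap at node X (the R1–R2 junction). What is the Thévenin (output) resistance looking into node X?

With V_supply suppressed (replaced by a short), R_th = R1 ‖ R2 = (10.10 × 4.48)/(10.10 + 4.48) = 3.103 Ω.

R_th ≈ 3.10 Ω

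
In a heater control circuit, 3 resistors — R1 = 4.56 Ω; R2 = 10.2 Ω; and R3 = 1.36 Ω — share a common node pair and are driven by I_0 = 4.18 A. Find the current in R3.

I ≈ 2.92 A

ΣG = 1/4.56 + 1/10.2 + 1/1.36 = 1.053.
Current divider: I(R3) = I_0 · G_k/ΣG = 4.18 × (0.7353/1.053) = 4.18 × 0.6985 = 2.920 A.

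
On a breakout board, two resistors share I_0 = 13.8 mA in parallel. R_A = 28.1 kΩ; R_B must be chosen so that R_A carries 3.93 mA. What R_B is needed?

In a two-way split, I_A/I_0 = R_B/(R_A + R_B).
With f = 0.2848, R_B = R_A · f/(1−f) = 28.1 × 0.3982 = 11.19 kΩ.

R_B ≈ 11.2 kΩ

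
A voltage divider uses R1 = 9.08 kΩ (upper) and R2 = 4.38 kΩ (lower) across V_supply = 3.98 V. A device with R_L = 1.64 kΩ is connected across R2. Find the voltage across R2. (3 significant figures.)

V_out ≈ 0.462 V

First combine the lower leg with the load: R2 ‖ R_L = 1.193 kΩ.
Then V_out = V_supply · R2'/(R1 + R2') = 3.98 × 1.193/10.27 = 0.4623 V.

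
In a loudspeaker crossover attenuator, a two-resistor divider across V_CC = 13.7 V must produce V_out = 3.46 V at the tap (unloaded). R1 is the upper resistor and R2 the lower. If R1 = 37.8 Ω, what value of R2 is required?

The divider ratio is R2/(R1+R2) = 3.46/13.7 = 0.2526.
R2 = R1 · 0.2526/(1 − 0.2526) = 12.77 Ω.

R2 ≈ 12.8 Ω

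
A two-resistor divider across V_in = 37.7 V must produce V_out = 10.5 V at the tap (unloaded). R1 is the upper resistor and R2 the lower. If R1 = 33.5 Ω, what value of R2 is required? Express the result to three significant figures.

V_out/V_in = R2/(R1+R2) = 0.2785.
Rearranging, R2 = R1·k/(1−k) = 33.5 × 0.3860 = 12.93 Ω.

R2 ≈ 12.9 Ω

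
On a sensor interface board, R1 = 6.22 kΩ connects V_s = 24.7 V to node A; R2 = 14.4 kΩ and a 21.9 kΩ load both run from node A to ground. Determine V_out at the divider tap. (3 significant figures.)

V_out ≈ 14.4 V

First combine the lower leg with the load: R2 ‖ R_L = 8.688 kΩ.
Now apply the divider: V_out = 24.7 × 0.5828 = 14.39 V.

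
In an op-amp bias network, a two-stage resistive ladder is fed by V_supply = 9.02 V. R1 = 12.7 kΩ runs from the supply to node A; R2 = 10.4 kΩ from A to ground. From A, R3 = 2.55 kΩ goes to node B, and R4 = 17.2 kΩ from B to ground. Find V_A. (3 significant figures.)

V_A ≈ 3.15 V

The second stage (R3 + R4 = 19.75 kΩ) loads node A in parallel with R2.
R2 ‖ (R3+R4) = 6.813 kΩ.
V_A = 9.02 × 6.813/(12.7 + 6.813) = 3.149 V.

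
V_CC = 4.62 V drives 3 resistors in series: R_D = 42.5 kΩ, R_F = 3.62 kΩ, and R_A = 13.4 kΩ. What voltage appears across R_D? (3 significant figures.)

ΣR = 42.5 + 3.62 + 13.4 = 59.52 kΩ.
Voltage divider: V = V_CC · (42.50 / 59.52) = 4.62 × 0.7140 = 3.299 V.

V ≈ 3.30 V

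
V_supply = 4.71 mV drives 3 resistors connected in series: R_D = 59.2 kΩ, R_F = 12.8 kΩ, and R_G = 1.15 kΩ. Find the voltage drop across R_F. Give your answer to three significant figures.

Series total: ΣR = 59.2 + 12.8 + 1.15 = 73.15 kΩ.
V = V_supply · R/ΣR = 4.71 × 0.1750 = 0.8242 mV.

V ≈ 0.824 mV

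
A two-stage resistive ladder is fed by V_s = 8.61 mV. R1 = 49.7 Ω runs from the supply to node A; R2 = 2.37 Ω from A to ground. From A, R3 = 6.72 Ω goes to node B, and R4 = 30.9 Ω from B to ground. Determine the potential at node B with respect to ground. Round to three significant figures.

V_B ≈ 0.304 mV

Looking into the second stage from A: R3 + R4 = 37.62 Ω appears in parallel with R2.
R2 ‖ (R3+R4) = 2.230 Ω.
First divider: V_A = V_s · 2.230/(49.7 + 2.230) = 0.3697 mV.
V_B = V_A × 0.8214 = 0.3036 mV.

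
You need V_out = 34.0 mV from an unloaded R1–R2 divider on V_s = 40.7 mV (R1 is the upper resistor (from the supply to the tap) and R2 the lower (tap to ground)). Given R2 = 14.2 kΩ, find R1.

The divider ratio is R2/(R1+R2) = 34.0/40.7 = 0.8354.
R1 = R2·(1/k − 1) = 14.2 × 0.1971 = 2.798 kΩ.

R1 ≈ 2.80 kΩ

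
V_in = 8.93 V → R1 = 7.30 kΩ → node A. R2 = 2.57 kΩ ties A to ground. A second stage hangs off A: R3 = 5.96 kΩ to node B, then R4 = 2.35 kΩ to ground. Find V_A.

V_A ≈ 1.89 V

Node A sees R2 in parallel with the series input of stage 2, R3 + R4 = 8.310 kΩ.
Effective lower resistance at A: R2 ‖ 8.310 = 1.963 kΩ.
First divider: V_A = V_in · 1.963/(7.30 + 1.963) = 1.892 V.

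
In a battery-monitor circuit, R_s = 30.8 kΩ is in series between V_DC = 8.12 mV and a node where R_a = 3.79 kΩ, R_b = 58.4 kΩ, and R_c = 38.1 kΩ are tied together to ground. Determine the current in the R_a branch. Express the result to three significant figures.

I ≈ 0.205 µA

Parallel bank: R_p = 1/(1/3.79 + 1/58.4 + 1/38.1) = 3.255 kΩ.
Node voltage V_A = V_DC · R_p/(R_s + R_p) = 8.12 × 0.09558 = 0.7761 mV.
Branch current I = V_A/R_a = 0.7761/3.79 = 0.2048 µA.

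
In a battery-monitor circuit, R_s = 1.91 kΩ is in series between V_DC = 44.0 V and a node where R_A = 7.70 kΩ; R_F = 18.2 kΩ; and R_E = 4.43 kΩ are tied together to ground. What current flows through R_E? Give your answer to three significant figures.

Combine the parallel branches: R_p = (1/7.70 + 1/18.2 + 1/4.43)⁻¹ = 2.436 kΩ.
V_A by voltage divider: V_A = 44.0 × 2.436/(1.91 + 2.436) = 24.66 V.
I(R_E) = V_A / R_E = 24.66/4.43 = 5.567 mA.

I ≈ 5.57 mA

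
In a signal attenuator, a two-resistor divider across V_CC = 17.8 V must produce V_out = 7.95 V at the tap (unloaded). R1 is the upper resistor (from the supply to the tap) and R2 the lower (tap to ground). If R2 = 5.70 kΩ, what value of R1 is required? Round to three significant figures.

Required fraction k = V_out/V_CC = 0.4466.
Rearranging, R1 = R2·(1−k)/k = 5.70 × 1.239 = 7.062 kΩ.

R1 ≈ 7.06 kΩ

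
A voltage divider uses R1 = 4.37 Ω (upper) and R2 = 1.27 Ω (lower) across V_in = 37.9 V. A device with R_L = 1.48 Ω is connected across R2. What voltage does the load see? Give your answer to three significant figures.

V_out ≈ 5.13 V

The load sits in parallel with R2, giving an effective lower resistance R2' = R2·R_L/(R2+R_L) = 0.6835 Ω.
Then V_out = V_in · R2'/(R1 + R2') = 37.9 × 0.6835/5.053 = 5.126 V.
(Unloaded it would be 8.53 V; the load pulls it down.)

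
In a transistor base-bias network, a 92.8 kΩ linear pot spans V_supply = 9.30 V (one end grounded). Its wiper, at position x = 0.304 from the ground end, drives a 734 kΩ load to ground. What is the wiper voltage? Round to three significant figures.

Split the track: R_lower = x·R_p = 28.21 kΩ, R_upper = (1−x)·R_p = 64.59 kΩ.
R_L loads the lower segment: effective lower R = 27.17 kΩ.
Loaded-divider output: V_out = 9.30 × 0.2961 = 2.754 V.

V_out ≈ 2.75 V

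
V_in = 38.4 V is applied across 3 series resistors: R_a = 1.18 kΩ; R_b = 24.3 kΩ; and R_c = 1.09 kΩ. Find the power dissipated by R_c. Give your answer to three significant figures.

P ≈ 2.28 mW

Series current I = V_in/ΣR = 38.4/26.57 = 1.445 mA.
P = I²R = 2.089 × 1.09 = 2.277 mW.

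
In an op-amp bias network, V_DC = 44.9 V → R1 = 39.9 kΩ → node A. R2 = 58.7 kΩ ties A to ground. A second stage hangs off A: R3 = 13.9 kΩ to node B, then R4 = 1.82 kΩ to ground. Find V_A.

The second stage (R3 + R4 = 15.72 kΩ) loads node A in parallel with R2.
Effective lower resistance at A: R2 ‖ 15.72 = 12.40 kΩ.
V_A = 44.9 × 12.40/(39.9 + 12.40) = 10.65 V.

V_A ≈ 10.6 V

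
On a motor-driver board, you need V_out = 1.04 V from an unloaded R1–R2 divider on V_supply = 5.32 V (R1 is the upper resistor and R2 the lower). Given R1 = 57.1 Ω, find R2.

R2 ≈ 13.9 Ω

Required fraction k = V_out/V_supply = 0.1955.
R2 = R1 · 0.1955/(1 − 0.1955) = 13.87 Ω.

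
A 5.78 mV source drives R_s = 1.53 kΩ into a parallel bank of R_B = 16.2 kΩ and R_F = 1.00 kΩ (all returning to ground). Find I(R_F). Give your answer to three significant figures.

Equivalent of the parallel group: R_p = 0.9419 kΩ.
Node voltage V_A = V_s · R_p/(R_s + R_p) = 5.78 × 0.3810 = 2.202 mV.
Branch current I = V_A/R_F = 2.202/1.00 = 2.202 µA.

I ≈ 2.20 µA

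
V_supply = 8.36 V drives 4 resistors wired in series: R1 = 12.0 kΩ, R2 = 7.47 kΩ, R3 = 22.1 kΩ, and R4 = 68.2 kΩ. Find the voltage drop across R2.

V ≈ 0.569 V

ΣR = 12.0 + 7.47 + 22.1 + 68.2 = 109.8 kΩ.
V = V_supply · R/ΣR = 8.36 × 0.06805 = 0.5689 V.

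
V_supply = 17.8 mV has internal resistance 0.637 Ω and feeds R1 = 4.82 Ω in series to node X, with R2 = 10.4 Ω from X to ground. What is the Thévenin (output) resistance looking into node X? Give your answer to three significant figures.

R_th ≈ 3.58 Ω

R1' = 0.637 + 4.82 = 5.457 Ω (source resistance + R1).
Zeroing V_supply shorts the top of R1' to ground, so R_th = R1' ‖ R2 = 3.579 Ω.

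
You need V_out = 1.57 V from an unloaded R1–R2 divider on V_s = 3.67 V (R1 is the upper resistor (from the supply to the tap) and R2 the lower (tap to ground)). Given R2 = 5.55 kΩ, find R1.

R1 ≈ 7.42 kΩ

V_out/V_s = R2/(R1+R2) = 0.4278.
So R1 = R2 · (V_s/V_out − 1) = 5.55 × (3.67/1.57 − 1) = 5.55 × 1.338 = 7.424 kΩ.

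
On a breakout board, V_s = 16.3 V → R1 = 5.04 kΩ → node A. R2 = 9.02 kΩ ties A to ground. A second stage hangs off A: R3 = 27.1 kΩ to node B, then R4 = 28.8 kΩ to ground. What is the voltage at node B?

Looking into the second stage from A: R3 + R4 = 55.90 kΩ appears in parallel with R2.
Effective lower resistance at A: R2 ‖ 55.90 = 7.767 kΩ.
So V_A = 16.3 × 0.6065 = 9.885 V.
Then the unloaded second divider: V_B = V_A × R4/(R3+R4) = 9.885 × 0.5152 = 5.093 V.

V_B ≈ 5.09 V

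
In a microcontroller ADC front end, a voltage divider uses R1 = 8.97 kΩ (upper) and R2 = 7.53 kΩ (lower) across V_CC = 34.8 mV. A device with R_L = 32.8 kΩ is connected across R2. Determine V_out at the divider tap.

V_out ≈ 14.1 mV

First combine the lower leg with the load: R2 ‖ R_L = 6.124 kΩ.
Now apply the divider: V_out = 34.8 × 0.4057 = 14.12 mV.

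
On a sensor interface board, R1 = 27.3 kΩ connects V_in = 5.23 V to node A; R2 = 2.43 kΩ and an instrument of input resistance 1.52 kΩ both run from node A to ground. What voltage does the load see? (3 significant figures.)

V_out ≈ 0.173 V

The load sits in parallel with R2, giving an effective lower resistance R2' = R2·R_L/(R2+R_L) = 0.9351 kΩ.
Then V_out = V_in · R2'/(R1 + R2') = 5.23 × 0.9351/28.24 = 0.1732 V.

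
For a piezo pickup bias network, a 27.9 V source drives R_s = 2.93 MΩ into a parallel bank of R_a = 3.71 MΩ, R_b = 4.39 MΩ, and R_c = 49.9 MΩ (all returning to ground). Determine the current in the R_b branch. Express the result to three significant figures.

Parallel bank: R_p = 1/(1/3.71 + 1/4.39 + 1/49.9) = 1.933 MΩ.
V_A by voltage divider: V_A = 27.9 × 1.933/(2.93 + 1.933) = 11.09 V.
Branch current I = V_A/R_b = 11.09/4.39 = 2.526 µA.

I ≈ 2.53 µA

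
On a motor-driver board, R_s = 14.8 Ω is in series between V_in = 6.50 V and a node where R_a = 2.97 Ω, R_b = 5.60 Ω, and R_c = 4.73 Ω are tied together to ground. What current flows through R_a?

Equivalent of the parallel group: R_p = 1.376 Ω.
Node voltage V_A = V_in · R_p/(R_s + R_p) = 6.50 × 0.08507 = 0.5530 V.
I(R_a) = V_A / R_a = 0.5530/2.97 = 0.1862 A.

I ≈ 0.186 A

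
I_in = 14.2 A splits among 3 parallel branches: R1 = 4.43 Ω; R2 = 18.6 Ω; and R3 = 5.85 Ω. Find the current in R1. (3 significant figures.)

ΣG = 1/4.43 + 1/18.6 + 1/5.85 = 0.4504.
By the current-divider rule, I = I_in · G_k/ΣG = 14.2 × 0.5011 = 7.116 A.

I ≈ 7.12 A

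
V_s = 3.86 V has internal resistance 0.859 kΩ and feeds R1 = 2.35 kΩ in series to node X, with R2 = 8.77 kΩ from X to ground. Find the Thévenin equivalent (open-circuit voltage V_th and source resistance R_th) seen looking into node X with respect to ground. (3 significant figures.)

V_th ≈ 2.83 V, R_th ≈ 2.35 kΩ

R1' = 0.859 + 2.35 = 3.209 kΩ (source resistance + R1).
Open-circuit (no load on X): V_th = V_s · R2/(R1' + R2) = 3.86 × 8.77/(3.209 + 8.77) = 2.826 V.
Looking into X with the source shorted: R_th = R1'·R2/(R1'+R2) = 3.209 × 8.77/11.98 = 2.349 kΩ.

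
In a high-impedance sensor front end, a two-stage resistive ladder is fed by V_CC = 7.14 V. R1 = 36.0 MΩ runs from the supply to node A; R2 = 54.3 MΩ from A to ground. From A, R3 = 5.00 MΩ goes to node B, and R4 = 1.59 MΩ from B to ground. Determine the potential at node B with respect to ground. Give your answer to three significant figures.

V_B ≈ 0.242 V

Looking into the second stage from A: R3 + R4 = 6.590 MΩ appears in parallel with R2.
Effective lower resistance at A: R2 ‖ 6.590 = 5.877 MΩ.
First divider: V_A = V_CC · 5.877/(36.0 + 5.877) = 1.002 V.
V_B = V_A × 0.2413 = 0.2418 V.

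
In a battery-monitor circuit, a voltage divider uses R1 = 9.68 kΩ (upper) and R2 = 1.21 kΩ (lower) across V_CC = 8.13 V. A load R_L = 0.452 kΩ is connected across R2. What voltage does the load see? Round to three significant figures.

V_out ≈ 0.267 V

First combine the lower leg with the load: R2 ‖ R_L = 0.3291 kΩ.
Now apply the divider: V_out = 8.13 × 0.03288 = 0.2673 V.
(Unloaded it would be 0.903 V; the load pulls it down.)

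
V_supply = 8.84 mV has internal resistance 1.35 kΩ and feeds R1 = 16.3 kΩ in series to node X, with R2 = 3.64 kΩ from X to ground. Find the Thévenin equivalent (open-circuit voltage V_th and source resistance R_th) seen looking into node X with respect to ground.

V_th ≈ 1.51 mV, R_th ≈ 3.02 kΩ

R1' = 1.35 + 16.3 = 17.65 kΩ (source resistance + R1).
With X open, the divider is unloaded: V_th = 8.84 × 3.64/21.29 = 1.511 mV.
Zeroing V_supply shorts the top of R1' to ground, so R_th = R1' ‖ R2 = 3.018 kΩ.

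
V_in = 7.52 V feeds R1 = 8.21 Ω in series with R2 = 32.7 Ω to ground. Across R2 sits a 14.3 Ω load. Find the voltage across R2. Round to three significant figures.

V_out ≈ 4.12 V

The load sits in parallel with R2, giving an effective lower resistance R2' = R2·R_L/(R2+R_L) = 9.949 Ω.
Then V_out = V_in · R2'/(R1 + R2') = 7.52 × 9.949/18.16 = 4.120 V.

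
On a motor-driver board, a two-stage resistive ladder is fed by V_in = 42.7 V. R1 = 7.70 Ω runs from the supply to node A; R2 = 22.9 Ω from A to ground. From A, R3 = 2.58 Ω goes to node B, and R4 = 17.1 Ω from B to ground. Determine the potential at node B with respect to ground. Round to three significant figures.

The second stage (R3 + R4 = 19.68 Ω) loads node A in parallel with R2.
Effective lower resistance at A: R2 ‖ 19.68 = 10.58 Ω.
First divider: V_A = V_in · 10.58/(7.70 + 10.58) = 24.72 V.
V_B = V_A × 0.8689 = 21.48 V.

V_B ≈ 21.5 V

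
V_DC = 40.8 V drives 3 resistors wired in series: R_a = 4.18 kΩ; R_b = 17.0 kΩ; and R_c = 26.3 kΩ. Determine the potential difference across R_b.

Total series resistance ΣR = 4.18 + 17.0 + 26.3 = 47.48 kΩ.
V = V_DC · R/ΣR = 40.8 × 0.3580 = 14.61 V.

V ≈ 14.6 V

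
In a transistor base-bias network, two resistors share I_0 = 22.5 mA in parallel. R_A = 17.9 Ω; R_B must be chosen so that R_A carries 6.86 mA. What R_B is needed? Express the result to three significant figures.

In a two-way split, I_A/I_0 = R_B/(R_A + R_B).
With f = 0.3049, R_B = R_A · f/(1−f) = 17.9 × 0.4386 = 7.851 Ω.

R_B ≈ 7.85 Ω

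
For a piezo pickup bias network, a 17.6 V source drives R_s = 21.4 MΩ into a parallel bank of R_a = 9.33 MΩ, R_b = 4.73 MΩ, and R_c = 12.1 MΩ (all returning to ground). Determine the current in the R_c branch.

I ≈ 0.152 µA

Equivalent of the parallel group: R_p = 2.492 MΩ.
V_A by voltage divider: V_A = 17.6 × 2.492/(21.4 + 2.492) = 1.836 V.
Branch current I = V_A/R_c = 1.836/12.1 = 0.1517 µA.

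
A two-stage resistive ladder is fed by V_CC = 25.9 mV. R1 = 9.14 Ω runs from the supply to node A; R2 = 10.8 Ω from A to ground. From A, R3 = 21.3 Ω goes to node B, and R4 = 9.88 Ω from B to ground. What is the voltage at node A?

V_A ≈ 12.1 mV

Looking into the second stage from A: R3 + R4 = 31.18 Ω appears in parallel with R2.
Effective lower resistance at A: R2 ‖ 31.18 = 8.022 Ω.
So V_A = 25.9 × 0.4674 = 12.11 mV.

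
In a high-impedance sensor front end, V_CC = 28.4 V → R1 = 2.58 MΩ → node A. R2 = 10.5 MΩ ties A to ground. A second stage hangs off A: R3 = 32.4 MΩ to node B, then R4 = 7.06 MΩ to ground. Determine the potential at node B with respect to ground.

Looking into the second stage from A: R3 + R4 = 39.46 MΩ appears in parallel with R2.
Effective lower resistance at A: R2 ‖ 39.46 = 8.293 MΩ.
V_A = 28.4 × 8.293/(2.58 + 8.293) = 21.66 V.
V_B = V_A × 0.1789 = 3.876 V.

V_B ≈ 3.88 V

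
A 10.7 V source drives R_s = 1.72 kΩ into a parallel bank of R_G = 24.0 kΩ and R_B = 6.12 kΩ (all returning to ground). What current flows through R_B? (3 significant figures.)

Parallel bank: R_p = 1/(1/24.0 + 1/6.12) = 4.876 kΩ.
Node voltage V_A = V_DC · R_p/(R_s + R_p) = 10.7 × 0.7393 = 7.910 V.
I(R_B) = V_A / R_B = 7.910/6.12 = 1.292 mA.

I ≈ 1.29 mA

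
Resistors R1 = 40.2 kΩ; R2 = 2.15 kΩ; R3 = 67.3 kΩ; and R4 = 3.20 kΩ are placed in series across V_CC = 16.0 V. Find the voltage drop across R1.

V ≈ 5.70 V

Series total: ΣR = 40.2 + 2.15 + 67.3 + 3.20 = 112.8 kΩ.
Voltage divider: V = V_CC · (40.20 / 112.8) = 16.0 × 0.3562 = 5.700 V.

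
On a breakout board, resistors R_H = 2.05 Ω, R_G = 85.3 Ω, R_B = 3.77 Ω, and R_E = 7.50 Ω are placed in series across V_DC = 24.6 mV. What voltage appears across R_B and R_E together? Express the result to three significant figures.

Series total: ΣR = 2.05 + 85.3 + 3.77 + 7.50 = 98.62 Ω.
R_{R_B..R_E} = 3.77 + 7.50 = 11.27 Ω.
By the voltage-divider rule, V = 24.6 × 11.27/98.62 = 2.811 mV.

V ≈ 2.81 mV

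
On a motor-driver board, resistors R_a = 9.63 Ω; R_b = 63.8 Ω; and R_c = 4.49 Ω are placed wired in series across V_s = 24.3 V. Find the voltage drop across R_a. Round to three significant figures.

V ≈ 3.00 V

ΣR = 9.63 + 63.8 + 4.49 = 77.92 Ω.
Voltage divider: V = V_s · (9.630 / 77.92) = 24.3 × 0.1236 = 3.003 V.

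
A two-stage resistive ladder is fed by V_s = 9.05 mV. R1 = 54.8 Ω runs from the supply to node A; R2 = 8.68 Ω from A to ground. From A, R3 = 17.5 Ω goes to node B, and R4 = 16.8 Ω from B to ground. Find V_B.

V_B ≈ 0.497 mV

The second stage (R3 + R4 = 34.30 Ω) loads node A in parallel with R2.
Effective lower resistance at A: R2 ‖ 34.30 = 6.927 Ω.
First divider: V_A = V_s · 6.927/(54.8 + 6.927) = 1.016 mV.
V_B = V_A × 0.4898 = 0.4974 mV.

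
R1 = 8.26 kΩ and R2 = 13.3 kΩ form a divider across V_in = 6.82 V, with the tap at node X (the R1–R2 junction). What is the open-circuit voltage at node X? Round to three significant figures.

V_th ≈ 4.21 V

With X open, the divider is unloaded: V_th = 6.82 × 13.3/21.56 = 4.207 V.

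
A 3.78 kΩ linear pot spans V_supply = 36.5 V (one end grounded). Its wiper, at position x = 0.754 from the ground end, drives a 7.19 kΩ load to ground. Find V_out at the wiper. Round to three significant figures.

Lower segment x·R_p = 2.850 kΩ; upper segment (1−x)·R_p = 0.9299 kΩ.
R_L loads the lower segment: effective lower R = 2.041 kΩ.
V_out = 36.5 × 2.041/(0.9299 + 2.041) = 25.08 V.

V_out ≈ 25.1 V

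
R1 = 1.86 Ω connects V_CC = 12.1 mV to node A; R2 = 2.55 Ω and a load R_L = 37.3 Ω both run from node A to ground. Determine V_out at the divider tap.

The load sits in parallel with R2, giving an effective lower resistance R2' = R2·R_L/(R2+R_L) = 2.387 Ω.
Now apply the divider: V_out = 12.1 × 0.5620 = 6.801 mV.

V_out ≈ 6.80 mV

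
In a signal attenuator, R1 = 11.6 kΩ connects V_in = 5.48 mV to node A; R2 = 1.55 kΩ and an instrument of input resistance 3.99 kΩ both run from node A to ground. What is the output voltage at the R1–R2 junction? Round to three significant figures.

The load sits in parallel with R2, giving an effective lower resistance R2' = R2·R_L/(R2+R_L) = 1.116 kΩ.
Voltage divider with the loaded lower leg: V_out = 5.48 × 1.116/(11.6 + 1.116) = 5.48 × 0.08779 = 0.4811 mV.

V_out ≈ 0.481 mV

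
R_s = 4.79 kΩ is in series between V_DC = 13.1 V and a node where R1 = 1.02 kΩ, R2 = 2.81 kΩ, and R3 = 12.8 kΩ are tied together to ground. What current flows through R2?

I ≈ 0.600 mA

Combine the parallel branches: R_p = (1/1.02 + 1/2.81 + 1/12.8)⁻¹ = 0.7070 kΩ.
Node voltage V_A = V_DC · R_p/(R_s + R_p) = 13.1 × 0.1286 = 1.685 V.
I(R2) = V_A / R2 = 1.685/2.81 = 0.5996 mA.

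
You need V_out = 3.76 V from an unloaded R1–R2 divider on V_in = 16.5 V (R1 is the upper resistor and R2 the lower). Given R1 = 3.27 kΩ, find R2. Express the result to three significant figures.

Required fraction k = V_out/V_in = 0.2279.
So R2 = R1 · V_out/(V_in − V_out) = 3.27 × 3.76/(16.5 − 3.76) = 3.27 × 0.2951 = 0.9651 kΩ.

R2 ≈ 0.965 kΩ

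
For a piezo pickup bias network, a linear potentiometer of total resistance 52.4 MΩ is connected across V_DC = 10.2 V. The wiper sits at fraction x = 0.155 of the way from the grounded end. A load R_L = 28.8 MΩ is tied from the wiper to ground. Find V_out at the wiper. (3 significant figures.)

V_out ≈ 1.28 V

The pot divides into 44.28 MΩ above the wiper and 8.122 MΩ below.
(x·R_p) ‖ R_L = 6.335 MΩ.
V_out = 10.2 × 6.335/(44.28 + 6.335) = 1.277 V.
(Unloaded: V_out = x·V_DC = 1.58 V.)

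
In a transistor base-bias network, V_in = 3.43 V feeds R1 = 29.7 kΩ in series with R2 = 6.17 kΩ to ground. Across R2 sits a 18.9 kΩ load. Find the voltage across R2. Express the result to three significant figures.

First combine the lower leg with the load: R2 ‖ R_L = 4.651 kΩ.
Then V_out = V_in · R2'/(R1 + R2') = 3.43 × 4.651/34.35 = 0.4645 V.

V_out ≈ 0.464 V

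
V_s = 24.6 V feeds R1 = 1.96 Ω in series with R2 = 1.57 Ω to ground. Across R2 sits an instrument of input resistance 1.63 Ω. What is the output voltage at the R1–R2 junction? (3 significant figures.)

R2 ‖ R_L = (1.57 × 1.63)/(1.57 + 1.63) = 0.7997 Ω.
Then V_out = V_s · R2'/(R1 + R2') = 24.6 × 0.7997/2.760 = 7.129 V.
(Unloaded it would be 10.9 V; the load pulls it down.)

V_out ≈ 7.13 V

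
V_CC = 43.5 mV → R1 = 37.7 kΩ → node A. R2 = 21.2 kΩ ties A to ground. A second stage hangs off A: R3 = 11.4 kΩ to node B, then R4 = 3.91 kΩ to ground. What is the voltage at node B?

V_B ≈ 2.12 mV

Looking into the second stage from A: R3 + R4 = 15.31 kΩ appears in parallel with R2.
R2 ‖ (R3+R4) = 8.890 kΩ.
First divider: V_A = V_CC · 8.890/(37.7 + 8.890) = 8.300 mV.
Then the unloaded second divider: V_B = V_A × R4/(R3+R4) = 8.300 × 0.2554 = 2.120 mV.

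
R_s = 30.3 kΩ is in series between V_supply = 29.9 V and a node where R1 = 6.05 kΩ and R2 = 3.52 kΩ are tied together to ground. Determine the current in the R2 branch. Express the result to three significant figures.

Parallel bank: R_p = 1/(1/6.05 + 1/3.52) = 2.225 kΩ.
V_A by voltage divider: V_A = 29.9 × 2.225/(30.3 + 2.225) = 2.046 V.
Branch current I = V_A/R2 = 2.046/3.52 = 0.5812 mA.
(Check via current divider: I_total = 0.9193 mA; share G_k/ΣG = 0.6322 → same result.)

I ≈ 0.581 mA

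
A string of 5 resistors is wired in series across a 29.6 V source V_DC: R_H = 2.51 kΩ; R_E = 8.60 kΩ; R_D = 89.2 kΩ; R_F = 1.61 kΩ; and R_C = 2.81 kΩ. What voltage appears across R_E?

V ≈ 2.43 V

Total series resistance ΣR = 2.51 + 8.60 + 89.2 + 1.61 + 2.81 = 104.7 kΩ.
V = V_DC · R/ΣR = 29.6 × 0.08212 = 2.431 V.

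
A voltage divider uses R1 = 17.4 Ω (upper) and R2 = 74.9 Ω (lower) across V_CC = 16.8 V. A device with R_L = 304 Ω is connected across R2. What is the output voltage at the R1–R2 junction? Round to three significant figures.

The load sits in parallel with R2, giving an effective lower resistance R2' = R2·R_L/(R2+R_L) = 60.09 Ω.
Voltage divider with the loaded lower leg: V_out = 16.8 × 60.09/(17.4 + 60.09) = 16.8 × 0.7755 = 13.03 V.

V_out ≈ 13.0 V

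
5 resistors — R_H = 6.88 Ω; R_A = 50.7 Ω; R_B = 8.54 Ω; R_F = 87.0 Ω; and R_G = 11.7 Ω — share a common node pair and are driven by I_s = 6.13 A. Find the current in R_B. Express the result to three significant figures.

Total conductance ΣG = 1/6.88 + 1/50.7 + 1/8.54 + 1/87.0 + 1/11.7 = 0.3791 (units of 1/Ω).
By the current-divider rule, I = I_s · G_k/ΣG = 6.13 × 0.3089 = 1.893 A.

I ≈ 1.89 A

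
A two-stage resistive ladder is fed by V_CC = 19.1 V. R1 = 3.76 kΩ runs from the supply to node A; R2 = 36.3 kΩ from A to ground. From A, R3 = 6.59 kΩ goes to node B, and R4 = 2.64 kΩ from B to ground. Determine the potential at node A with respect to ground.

Node A sees R2 in parallel with the series input of stage 2, R3 + R4 = 9.230 kΩ.
R2 ‖ (R3+R4) = 7.359 kΩ.
V_A = 19.1 × 7.359/(3.76 + 7.359) = 12.64 V.

V_A ≈ 12.6 V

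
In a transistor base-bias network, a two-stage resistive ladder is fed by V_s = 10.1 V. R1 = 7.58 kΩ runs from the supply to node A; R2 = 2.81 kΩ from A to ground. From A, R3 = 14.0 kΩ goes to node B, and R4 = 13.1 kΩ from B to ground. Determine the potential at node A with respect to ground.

The second stage (R3 + R4 = 27.10 kΩ) loads node A in parallel with R2.
Effective lower resistance at A: R2 ‖ 27.10 = 2.546 kΩ.
So V_A = 10.1 × 0.2514 = 2.539 V.

V_A ≈ 2.54 V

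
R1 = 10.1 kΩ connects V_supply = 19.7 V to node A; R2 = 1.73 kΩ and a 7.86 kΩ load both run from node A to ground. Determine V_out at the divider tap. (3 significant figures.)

V_out ≈ 2.43 V

R2 ‖ R_L = (1.73 × 7.86)/(1.73 + 7.86) = 1.418 kΩ.
Now apply the divider: V_out = 19.7 × 0.1231 = 2.425 V.
(Unloaded it would be 2.88 V; the load pulls it down.)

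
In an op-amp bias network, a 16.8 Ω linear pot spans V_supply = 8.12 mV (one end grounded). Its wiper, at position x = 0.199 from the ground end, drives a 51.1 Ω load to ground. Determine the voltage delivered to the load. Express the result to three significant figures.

V_out ≈ 1.54 mV

Split the track: R_lower = x·R_p = 3.343 Ω, R_upper = (1−x)·R_p = 13.46 Ω.
R_L loads the lower segment: effective lower R = 3.138 Ω.
Then V_out = V_supply · 3.138/(13.46 + 3.138) = 1.535 mV.
(Unloaded: V_out = x·V_supply = 1.62 mV.)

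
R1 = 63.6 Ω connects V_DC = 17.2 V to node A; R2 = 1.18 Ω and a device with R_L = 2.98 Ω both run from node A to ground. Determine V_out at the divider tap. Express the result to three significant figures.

The load sits in parallel with R2, giving an effective lower resistance R2' = R2·R_L/(R2+R_L) = 0.8453 Ω.
Voltage divider with the loaded lower leg: V_out = 17.2 × 0.8453/(63.6 + 0.8453) = 17.2 × 0.01312 = 0.2256 V.
(Unloaded it would be 0.313 V; the load pulls it down.)

V_out ≈ 0.226 V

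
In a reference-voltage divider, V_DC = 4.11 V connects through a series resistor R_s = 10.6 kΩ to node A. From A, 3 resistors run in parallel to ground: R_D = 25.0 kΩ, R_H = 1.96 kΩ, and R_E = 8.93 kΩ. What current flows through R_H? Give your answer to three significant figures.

Combine the parallel branches: R_p = (1/25.0 + 1/1.96 + 1/8.93)⁻¹ = 1.510 kΩ.
V_A by voltage divider: V_A = 4.11 × 1.510/(10.6 + 1.510) = 0.5125 V.
Branch current I = V_A/R_H = 0.5125/1.96 = 0.2615 mA.

I ≈ 0.261 mA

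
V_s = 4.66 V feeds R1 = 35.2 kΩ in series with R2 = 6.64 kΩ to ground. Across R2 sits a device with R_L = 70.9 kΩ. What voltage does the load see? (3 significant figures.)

First combine the lower leg with the load: R2 ‖ R_L = 6.071 kΩ.
Now apply the divider: V_out = 4.66 × 0.1471 = 0.6855 V.
(Unloaded it would be 0.740 V; the load pulls it down.)

V_out ≈ 0.686 V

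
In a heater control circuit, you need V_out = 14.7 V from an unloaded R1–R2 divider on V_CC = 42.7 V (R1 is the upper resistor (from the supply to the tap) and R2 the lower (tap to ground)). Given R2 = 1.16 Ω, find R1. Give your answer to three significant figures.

R1 ≈ 2.21 Ω

The divider ratio is R2/(R1+R2) = 14.7/42.7 = 0.3443.
Rearranging, R1 = R2·(1−k)/k = 1.16 × 1.905 = 2.210 Ω.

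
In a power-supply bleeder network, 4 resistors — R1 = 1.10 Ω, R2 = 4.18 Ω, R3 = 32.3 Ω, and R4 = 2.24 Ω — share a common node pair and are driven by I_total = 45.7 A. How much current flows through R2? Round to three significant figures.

I ≈ 6.73 A

Conductances: ΣG = 1/1.10 + 1/4.18 + 1/32.3 + 1/2.24 = 1.626 (1/Ω).
Current divider: I(R2) = I_total · G_k/ΣG = 45.7 × (0.2392/1.626) = 45.7 × 0.1472 = 6.725 A.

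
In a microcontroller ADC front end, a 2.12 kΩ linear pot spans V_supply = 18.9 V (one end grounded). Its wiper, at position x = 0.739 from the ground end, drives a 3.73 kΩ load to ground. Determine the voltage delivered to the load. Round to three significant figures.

The pot divides into 0.5533 kΩ above the wiper and 1.567 kΩ below.
R_L loads the lower segment: effective lower R = 1.103 kΩ.
Then V_out = V_supply · 1.103/(0.5533 + 1.103) = 12.59 V.

V_out ≈ 12.6 V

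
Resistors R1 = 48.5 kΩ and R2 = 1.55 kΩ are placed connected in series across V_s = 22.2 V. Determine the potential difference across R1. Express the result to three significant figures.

V ≈ 21.5 V

ΣR = 48.5 + 1.55 = 50.05 kΩ.
By the voltage-divider rule, V = 22.2 × 48.50/50.05 = 21.51 V.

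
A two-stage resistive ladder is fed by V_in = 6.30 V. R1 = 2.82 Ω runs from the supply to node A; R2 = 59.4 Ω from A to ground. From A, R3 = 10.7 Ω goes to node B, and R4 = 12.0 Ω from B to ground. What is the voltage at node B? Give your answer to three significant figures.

The second stage (R3 + R4 = 22.70 Ω) loads node A in parallel with R2.
R2 ‖ (R3+R4) = 16.42 Ω.
First divider: V_A = V_in · 16.42/(2.82 + 16.42) = 5.377 V.
V_B = V_A × 0.5286 = 2.842 V.

V_B ≈ 2.84 V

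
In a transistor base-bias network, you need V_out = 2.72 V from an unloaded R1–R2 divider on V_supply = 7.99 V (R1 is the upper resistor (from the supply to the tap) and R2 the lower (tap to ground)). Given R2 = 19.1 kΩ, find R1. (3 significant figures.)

R1 ≈ 37.0 kΩ

The divider ratio is R2/(R1+R2) = 2.72/7.99 = 0.3404.
So R1 = R2 · (V_supply/V_out − 1) = 19.1 × (7.99/2.72 − 1) = 19.1 × 1.938 = 37.01 kΩ.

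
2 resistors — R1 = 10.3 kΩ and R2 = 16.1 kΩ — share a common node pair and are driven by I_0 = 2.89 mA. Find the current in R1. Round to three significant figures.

I ≈ 1.76 mA

For two parallel branches, I_k = I_0 · (other R)/(sum of R).
So I = 2.89 × 16.1/26.40 = 1.762 mA.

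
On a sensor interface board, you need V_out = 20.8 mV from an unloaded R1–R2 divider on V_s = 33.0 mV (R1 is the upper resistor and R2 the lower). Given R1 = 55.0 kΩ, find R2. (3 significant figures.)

R2 ≈ 93.8 kΩ

Required fraction k = V_out/V_s = 0.6303.
R2 = R1 · 0.6303/(1 − 0.6303) = 93.77 kΩ.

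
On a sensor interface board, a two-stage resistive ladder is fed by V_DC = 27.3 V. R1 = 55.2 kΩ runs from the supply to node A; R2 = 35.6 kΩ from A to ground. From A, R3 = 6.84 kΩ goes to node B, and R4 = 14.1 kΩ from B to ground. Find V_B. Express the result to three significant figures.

The second stage (R3 + R4 = 20.94 kΩ) loads node A in parallel with R2.
Effective lower resistance at A: R2 ‖ 20.94 = 13.18 kΩ.
So V_A = 27.3 × 0.1928 = 5.263 V.
Then the unloaded second divider: V_B = V_A × R4/(R3+R4) = 5.263 × 0.6734 = 3.544 V.

V_B ≈ 3.54 V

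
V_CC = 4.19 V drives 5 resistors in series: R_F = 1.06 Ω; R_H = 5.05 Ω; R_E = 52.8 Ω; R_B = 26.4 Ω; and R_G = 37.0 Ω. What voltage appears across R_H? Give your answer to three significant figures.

V ≈ 0.173 V

ΣR = 1.06 + 5.05 + 52.8 + 26.4 + 37.0 = 122.3 Ω.
By the voltage-divider rule, V = 4.19 × 5.050/122.3 = 0.1730 V.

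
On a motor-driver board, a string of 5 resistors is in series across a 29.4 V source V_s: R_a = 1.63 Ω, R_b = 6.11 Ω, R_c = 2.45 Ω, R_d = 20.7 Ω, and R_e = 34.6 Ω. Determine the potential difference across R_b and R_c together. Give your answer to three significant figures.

V ≈ 3.84 V

Series total: ΣR = 1.63 + 6.11 + 2.45 + 20.7 + 34.6 = 65.49 Ω.
R_{R_b..R_c} = 6.11 + 2.45 = 8.560 Ω.
By the voltage-divider rule, V = 29.4 × 8.560/65.49 = 3.843 V.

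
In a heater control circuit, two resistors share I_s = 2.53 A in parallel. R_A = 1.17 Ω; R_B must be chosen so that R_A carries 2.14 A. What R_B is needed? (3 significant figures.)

R_B ≈ 6.42 Ω

Two-branch current divider: I_A = I_s · R_B/(R_A + R_B).
2.14/2.53 = R_B/(R_A + R_B) → R_B = R_A · (0.8458)/(1 − 0.8458) = 1.17 × 5.487 = 6.420 Ω.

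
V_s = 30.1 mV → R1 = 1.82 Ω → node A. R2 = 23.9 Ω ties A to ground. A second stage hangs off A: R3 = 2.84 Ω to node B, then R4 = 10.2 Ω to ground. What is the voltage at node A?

V_A ≈ 24.8 mV

Looking into the second stage from A: R3 + R4 = 13.04 Ω appears in parallel with R2.
Effective lower resistance at A: R2 ‖ 13.04 = 8.437 Ω.
So V_A = 30.1 × 0.8226 = 24.76 mV.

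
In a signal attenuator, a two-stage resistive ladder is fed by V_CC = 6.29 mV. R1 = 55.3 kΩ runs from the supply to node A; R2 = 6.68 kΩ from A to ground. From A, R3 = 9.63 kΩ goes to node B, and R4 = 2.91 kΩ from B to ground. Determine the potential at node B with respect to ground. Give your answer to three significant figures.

Node A sees R2 in parallel with the series input of stage 2, R3 + R4 = 12.54 kΩ.
Effective lower resistance at A: R2 ‖ 12.54 = 4.358 kΩ.
First divider: V_A = V_CC · 4.358/(55.3 + 4.358) = 0.4595 mV.
Then the unloaded second divider: V_B = V_A × R4/(R3+R4) = 0.4595 × 0.2321 = 0.1066 mV.

V_B ≈ 0.107 mV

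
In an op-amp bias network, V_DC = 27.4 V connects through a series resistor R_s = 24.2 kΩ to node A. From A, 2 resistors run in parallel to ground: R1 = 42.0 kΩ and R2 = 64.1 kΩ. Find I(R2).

I ≈ 0.219 mA

Parallel bank: R_p = 1/(1/42.0 + 1/64.1) = 25.37 kΩ.
V_A by voltage divider: V_A = 27.4 × 25.37/(24.2 + 25.37) = 14.02 V.
Branch current I = V_A/R2 = 14.02/64.1 = 0.2188 mA.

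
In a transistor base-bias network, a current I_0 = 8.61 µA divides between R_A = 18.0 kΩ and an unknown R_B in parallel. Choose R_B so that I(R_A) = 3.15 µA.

R_B ≈ 10.4 kΩ

The fraction through R_A equals R_B/(R_A+R_B).
With f = 0.3659, R_B = R_A · f/(1−f) = 18.0 × 0.5769 = 10.38 kΩ.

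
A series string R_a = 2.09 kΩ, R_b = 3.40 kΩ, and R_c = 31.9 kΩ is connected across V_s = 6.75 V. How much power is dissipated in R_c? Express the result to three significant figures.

P ≈ 1.04 mW

The common current is I = 6.75/37.39 = 0.1805 mA.
P(R_c) = I²·R_c = (0.1805)² × 31.9 = 1.040 mW.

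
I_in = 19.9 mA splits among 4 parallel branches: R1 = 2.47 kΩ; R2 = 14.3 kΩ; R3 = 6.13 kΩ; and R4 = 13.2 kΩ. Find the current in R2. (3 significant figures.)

I ≈ 1.95 mA

ΣG = 1/2.47 + 1/14.3 + 1/6.13 + 1/13.2 = 0.7137.
By the current-divider rule, I = I_in · G_k/ΣG = 19.9 × 0.09799 = 1.950 mA.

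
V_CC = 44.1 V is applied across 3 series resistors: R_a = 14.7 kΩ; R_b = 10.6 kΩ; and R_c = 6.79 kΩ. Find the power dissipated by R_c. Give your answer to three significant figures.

ΣR = 32.09 kΩ → I = 44.1/32.09 = 1.374 mA.
P(R_c) = I²·R_c = (1.374)² × 6.79 = 12.82 mW.

P ≈ 12.8 mW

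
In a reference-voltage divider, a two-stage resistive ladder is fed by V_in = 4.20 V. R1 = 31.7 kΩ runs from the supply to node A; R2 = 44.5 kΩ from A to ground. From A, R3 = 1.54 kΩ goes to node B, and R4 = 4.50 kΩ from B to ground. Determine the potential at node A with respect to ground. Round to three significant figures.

Node A sees R2 in parallel with the series input of stage 2, R3 + R4 = 6.040 kΩ.
Effective lower resistance at A: R2 ‖ 6.040 = 5.318 kΩ.
First divider: V_A = V_in · 5.318/(31.7 + 5.318) = 0.6034 V.

V_A ≈ 0.603 V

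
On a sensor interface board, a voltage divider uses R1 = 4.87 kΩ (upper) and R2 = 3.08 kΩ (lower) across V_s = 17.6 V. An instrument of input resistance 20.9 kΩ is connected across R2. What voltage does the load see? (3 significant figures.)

R2 ‖ R_L = (3.08 × 20.9)/(3.08 + 20.9) = 2.684 kΩ.
Then V_out = V_s · R2'/(R1 + R2') = 17.6 × 2.684/7.554 = 6.254 V.
(Unloaded it would be 6.82 V; the load pulls it down.)

V_out ≈ 6.25 V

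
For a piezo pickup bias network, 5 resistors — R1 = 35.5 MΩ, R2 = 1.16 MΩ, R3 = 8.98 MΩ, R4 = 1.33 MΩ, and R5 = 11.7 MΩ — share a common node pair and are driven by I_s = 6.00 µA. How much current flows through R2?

Total conductance ΣG = 1/35.5 + 1/1.16 + 1/8.98 + 1/1.33 + 1/11.7 = 1.839 (units of 1/MΩ).
Current divider: I(R2) = I_s · G_k/ΣG = 6.00 × (0.8621/1.839) = 6.00 × 0.4688 = 2.813 µA.

I ≈ 2.81 µA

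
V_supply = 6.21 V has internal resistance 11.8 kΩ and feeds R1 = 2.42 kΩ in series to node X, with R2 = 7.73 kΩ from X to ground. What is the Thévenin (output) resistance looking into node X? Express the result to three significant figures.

R1' = 11.8 + 2.42 = 14.22 kΩ (source resistance + R1).
Looking into X with the source shorted: R_th = R1'·R2/(R1'+R2) = 14.22 × 7.73/21.95 = 5.008 kΩ.

R_th ≈ 5.01 kΩ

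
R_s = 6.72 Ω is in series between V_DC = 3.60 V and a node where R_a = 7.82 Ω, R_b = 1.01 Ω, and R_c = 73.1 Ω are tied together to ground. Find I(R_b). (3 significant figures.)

I ≈ 0.414 A

Equivalent of the parallel group: R_p = 0.8837 Ω.
V_A = 3.60 × 0.8837/7.604 = 0.4184 V.
Branch current I = V_A/R_b = 0.4184/1.01 = 0.4142 A.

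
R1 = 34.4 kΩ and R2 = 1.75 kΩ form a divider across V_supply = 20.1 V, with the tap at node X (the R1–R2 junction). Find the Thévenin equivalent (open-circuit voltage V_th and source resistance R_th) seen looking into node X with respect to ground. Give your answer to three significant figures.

V_th ≈ 0.973 V, R_th ≈ 1.67 kΩ

Open-circuit (no load on X): V_th = V_supply · R2/(R1 + R2) = 20.1 × 1.75/(34.40 + 1.75) = 0.9730 V.
Zeroing V_supply shorts the top of R1 to ground, so R_th = R1 ‖ R2 = 1.665 kΩ.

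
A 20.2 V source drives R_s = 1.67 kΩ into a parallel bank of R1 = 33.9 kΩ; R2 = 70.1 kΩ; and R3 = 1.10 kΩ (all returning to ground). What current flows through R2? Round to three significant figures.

I ≈ 0.111 mA

Parallel bank: R_p = 1/(1/33.9 + 1/70.1 + 1/1.10) = 1.049 kΩ.
V_A by voltage divider: V_A = 20.2 × 1.049/(1.67 + 1.049) = 7.795 V.
I(R2) = V_A / R2 = 7.795/70.1 = 0.1112 mA.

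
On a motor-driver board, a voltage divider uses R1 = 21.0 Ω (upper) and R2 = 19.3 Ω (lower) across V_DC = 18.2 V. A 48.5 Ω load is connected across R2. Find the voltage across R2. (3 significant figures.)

R2 ‖ R_L = (19.3 × 48.5)/(19.3 + 48.5) = 13.81 Ω.
Now apply the divider: V_out = 18.2 × 0.3967 = 7.219 V.

V_out ≈ 7.22 V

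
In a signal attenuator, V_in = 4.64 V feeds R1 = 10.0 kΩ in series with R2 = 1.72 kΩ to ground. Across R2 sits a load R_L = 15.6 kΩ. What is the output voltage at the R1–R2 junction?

The load sits in parallel with R2, giving an effective lower resistance R2' = R2·R_L/(R2+R_L) = 1.549 kΩ.
Now apply the divider: V_out = 4.64 × 0.1341 = 0.6224 V.

V_out ≈ 0.622 V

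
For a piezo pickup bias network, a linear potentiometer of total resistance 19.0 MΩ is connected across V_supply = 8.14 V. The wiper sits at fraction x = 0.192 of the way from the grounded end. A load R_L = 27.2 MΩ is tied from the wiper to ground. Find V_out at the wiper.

Split the track: R_lower = x·R_p = 3.648 MΩ, R_upper = (1−x)·R_p = 15.35 MΩ.
(x·R_p) ‖ R_L = 3.217 MΩ.
Then V_out = V_supply · 3.217/(15.35 + 3.217) = 1.410 V.

V_out ≈ 1.41 V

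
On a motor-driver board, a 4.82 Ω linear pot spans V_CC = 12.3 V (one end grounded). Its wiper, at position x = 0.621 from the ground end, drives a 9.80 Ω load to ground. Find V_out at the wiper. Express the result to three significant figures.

V_out ≈ 6.85 V

Lower segment x·R_p = 2.993 Ω; upper segment (1−x)·R_p = 1.827 Ω.
Lower segment in parallel with the load: 2.993 ‖ 9.80 = 2.293 Ω.
Then V_out = V_CC · 2.293/(1.827 + 2.293) = 6.846 V.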